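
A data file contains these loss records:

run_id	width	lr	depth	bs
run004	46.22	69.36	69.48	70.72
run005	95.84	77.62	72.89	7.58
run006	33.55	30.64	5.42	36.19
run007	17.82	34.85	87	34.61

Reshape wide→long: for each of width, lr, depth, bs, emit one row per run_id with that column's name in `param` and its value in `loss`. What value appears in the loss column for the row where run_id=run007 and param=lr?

Unpivoting turns each (run_id, wide-column) pair into one long row.
The wide cell at row run007, column lr holds 34.85, so the long row (run007, lr) has loss=34.85.

34.85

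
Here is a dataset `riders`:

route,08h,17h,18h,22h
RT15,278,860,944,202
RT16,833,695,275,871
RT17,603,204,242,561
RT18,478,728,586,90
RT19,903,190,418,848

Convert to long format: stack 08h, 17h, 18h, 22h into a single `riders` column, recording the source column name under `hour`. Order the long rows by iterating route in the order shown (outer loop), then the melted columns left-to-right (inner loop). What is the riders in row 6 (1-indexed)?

20 rows total (5 × 4). Row 6: index ⌊(6-1)/4⌋ = 1 into route → RT16; (6-1) mod 4 = 1 into the melted columns → 17h.
So row 6 is (RT16, 17h, 695); riders = 695.

695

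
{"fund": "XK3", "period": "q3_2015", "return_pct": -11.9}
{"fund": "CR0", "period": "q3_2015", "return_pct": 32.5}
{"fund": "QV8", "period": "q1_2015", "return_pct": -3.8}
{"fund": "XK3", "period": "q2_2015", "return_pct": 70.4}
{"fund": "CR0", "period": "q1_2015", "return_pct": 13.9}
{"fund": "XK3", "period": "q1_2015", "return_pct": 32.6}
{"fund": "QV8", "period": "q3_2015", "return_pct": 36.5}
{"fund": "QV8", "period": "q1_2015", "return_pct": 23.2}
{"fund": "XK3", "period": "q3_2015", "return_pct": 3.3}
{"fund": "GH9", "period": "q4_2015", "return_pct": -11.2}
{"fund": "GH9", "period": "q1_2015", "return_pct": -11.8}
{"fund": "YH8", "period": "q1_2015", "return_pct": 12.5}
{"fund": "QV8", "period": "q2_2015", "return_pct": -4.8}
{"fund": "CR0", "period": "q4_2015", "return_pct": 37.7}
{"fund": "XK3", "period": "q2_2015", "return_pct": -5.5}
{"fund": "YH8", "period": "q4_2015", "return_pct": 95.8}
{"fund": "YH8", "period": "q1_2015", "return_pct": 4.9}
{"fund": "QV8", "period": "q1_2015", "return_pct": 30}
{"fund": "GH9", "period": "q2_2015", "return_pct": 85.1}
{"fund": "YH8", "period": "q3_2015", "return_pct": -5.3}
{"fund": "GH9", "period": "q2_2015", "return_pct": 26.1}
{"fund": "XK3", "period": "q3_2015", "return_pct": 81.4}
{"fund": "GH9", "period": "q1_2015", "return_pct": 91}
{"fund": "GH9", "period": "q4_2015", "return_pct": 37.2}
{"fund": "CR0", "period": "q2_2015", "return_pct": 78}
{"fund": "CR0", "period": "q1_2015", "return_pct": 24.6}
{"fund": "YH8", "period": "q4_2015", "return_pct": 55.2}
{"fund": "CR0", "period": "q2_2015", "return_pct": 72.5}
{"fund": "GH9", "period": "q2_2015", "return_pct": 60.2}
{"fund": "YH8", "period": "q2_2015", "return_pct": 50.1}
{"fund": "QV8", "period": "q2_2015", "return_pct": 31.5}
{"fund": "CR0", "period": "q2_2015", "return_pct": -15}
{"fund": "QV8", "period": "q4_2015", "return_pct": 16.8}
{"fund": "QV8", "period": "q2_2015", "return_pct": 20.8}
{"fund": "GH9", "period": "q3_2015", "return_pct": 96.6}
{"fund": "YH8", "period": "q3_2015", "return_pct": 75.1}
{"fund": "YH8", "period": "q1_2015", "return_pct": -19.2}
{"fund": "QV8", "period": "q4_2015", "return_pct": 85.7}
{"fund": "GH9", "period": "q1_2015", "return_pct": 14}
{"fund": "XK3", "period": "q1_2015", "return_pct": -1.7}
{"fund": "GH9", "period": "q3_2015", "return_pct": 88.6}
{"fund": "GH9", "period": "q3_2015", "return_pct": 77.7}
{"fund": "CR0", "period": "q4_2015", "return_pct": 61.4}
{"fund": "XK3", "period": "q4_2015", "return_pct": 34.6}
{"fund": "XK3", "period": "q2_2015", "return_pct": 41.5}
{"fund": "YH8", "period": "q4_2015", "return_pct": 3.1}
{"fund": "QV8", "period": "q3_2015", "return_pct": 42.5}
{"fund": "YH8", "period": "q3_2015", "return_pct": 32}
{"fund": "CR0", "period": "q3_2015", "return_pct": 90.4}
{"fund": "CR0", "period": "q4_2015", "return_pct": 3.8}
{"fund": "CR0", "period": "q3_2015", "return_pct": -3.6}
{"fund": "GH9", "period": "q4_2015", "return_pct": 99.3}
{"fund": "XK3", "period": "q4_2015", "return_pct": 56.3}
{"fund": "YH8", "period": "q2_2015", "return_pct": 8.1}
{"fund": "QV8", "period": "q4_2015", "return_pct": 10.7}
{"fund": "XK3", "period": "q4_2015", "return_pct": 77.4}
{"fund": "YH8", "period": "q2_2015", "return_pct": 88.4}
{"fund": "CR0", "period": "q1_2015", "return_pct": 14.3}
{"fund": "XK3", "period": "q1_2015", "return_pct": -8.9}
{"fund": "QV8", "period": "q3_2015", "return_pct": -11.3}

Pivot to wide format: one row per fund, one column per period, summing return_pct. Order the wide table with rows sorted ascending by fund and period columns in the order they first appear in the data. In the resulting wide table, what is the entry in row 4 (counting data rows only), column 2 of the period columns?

22

With rows sorted ascending by fund, row 4 is fund=XK3. period columns in first-appearance order: q3_2015, q1_2015, q2_2015, q4_2015; column 2 is q1_2015.
Long rows with fund=XK3, period=q1_2015: 32.6 + -1.7 + -8.9 = 22.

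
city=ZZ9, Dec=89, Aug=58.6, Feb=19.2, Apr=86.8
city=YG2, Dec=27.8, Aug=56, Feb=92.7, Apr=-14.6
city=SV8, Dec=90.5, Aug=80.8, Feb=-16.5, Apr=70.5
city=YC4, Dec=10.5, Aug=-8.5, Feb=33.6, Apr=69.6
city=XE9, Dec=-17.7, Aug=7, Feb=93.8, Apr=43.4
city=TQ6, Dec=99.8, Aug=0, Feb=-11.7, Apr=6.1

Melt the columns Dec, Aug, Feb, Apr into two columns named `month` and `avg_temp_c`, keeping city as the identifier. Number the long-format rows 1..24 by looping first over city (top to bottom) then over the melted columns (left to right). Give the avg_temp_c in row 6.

24 rows total (6 × 4). Row 6: index ⌊(6-1)/4⌋ = 1 into city → YG2; (6-1) mod 4 = 1 into the melted columns → Aug.
So row 6 is (YG2, Aug, 56); avg_temp_c = 56.

56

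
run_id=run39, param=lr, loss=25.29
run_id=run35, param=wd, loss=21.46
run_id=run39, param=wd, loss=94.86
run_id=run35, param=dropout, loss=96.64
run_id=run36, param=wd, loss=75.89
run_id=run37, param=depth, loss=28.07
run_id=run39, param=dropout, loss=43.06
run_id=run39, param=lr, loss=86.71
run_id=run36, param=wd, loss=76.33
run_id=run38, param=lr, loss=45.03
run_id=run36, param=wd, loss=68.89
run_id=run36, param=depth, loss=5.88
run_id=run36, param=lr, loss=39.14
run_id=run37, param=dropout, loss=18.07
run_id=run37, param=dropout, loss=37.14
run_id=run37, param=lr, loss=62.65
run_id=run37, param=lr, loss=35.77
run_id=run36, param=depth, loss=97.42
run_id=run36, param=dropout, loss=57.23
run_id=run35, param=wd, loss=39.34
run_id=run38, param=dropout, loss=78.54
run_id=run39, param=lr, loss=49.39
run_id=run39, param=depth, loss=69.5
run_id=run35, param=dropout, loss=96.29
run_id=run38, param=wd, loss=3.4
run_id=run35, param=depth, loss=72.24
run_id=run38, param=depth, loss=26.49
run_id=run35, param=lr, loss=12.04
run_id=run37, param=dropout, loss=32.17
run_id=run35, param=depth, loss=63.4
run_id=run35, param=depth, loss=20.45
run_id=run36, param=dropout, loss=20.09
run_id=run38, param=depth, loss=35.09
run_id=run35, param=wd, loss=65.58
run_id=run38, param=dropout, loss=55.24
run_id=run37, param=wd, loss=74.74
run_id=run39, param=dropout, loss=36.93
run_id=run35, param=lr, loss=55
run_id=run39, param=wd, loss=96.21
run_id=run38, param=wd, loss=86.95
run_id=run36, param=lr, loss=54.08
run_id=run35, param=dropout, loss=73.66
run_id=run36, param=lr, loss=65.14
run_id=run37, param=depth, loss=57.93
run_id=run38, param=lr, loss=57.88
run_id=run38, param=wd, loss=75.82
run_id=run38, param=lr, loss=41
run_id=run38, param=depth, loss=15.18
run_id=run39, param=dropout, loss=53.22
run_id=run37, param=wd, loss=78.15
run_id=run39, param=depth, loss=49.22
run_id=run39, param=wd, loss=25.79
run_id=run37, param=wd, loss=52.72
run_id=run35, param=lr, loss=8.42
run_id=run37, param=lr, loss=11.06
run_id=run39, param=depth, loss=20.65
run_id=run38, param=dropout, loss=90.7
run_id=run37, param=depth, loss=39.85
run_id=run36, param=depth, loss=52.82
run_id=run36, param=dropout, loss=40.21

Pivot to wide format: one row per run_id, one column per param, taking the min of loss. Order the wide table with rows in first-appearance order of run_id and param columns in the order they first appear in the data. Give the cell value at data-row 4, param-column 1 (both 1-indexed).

With rows in first-appearance order of run_id, row 4 is run_id=run37. param columns in first-appearance order: lr, wd, dropout, depth; column 1 is lr.
Long rows with run_id=run37, param=lr: min(62.65, 35.77, 11.06) = 11.06.

11.06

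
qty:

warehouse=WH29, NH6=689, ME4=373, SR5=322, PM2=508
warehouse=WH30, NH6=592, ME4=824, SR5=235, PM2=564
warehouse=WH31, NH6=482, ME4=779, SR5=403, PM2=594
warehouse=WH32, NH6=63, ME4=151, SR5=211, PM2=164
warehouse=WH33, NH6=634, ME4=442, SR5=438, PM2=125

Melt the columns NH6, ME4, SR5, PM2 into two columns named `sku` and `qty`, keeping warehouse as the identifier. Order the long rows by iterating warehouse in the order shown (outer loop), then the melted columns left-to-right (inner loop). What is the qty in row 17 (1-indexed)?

20 rows total (5 × 4). Row 17: index ⌊(17-1)/4⌋ = 4 into warehouse → WH33; (17-1) mod 4 = 0 into the melted columns → NH6.
So row 17 is (WH33, NH6, 634); qty = 634.

634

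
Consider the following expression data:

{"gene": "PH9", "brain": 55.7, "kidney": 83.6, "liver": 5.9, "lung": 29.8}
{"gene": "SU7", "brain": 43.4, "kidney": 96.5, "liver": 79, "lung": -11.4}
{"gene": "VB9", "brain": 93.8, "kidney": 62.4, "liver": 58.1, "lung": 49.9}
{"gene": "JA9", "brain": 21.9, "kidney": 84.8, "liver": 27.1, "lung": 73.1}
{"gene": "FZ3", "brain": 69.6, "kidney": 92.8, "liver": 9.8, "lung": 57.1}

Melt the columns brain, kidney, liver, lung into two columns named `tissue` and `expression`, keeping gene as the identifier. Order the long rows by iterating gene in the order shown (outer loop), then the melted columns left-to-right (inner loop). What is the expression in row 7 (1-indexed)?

79

20 rows total (5 × 4). Row 7: index ⌊(7-1)/4⌋ = 1 into gene → SU7; (7-1) mod 4 = 2 into the melted columns → liver.
So row 7 is (SU7, liver, 79); expression = 79.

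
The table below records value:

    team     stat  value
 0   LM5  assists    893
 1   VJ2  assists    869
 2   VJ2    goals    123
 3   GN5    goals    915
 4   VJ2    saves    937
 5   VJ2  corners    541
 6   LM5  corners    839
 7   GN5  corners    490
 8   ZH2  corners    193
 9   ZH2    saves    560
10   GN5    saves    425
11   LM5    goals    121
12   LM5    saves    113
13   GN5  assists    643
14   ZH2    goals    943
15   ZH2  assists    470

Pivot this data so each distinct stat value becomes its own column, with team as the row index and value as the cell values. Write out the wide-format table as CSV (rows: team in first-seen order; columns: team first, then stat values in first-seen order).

team,assists,goals,saves,corners
LM5,893,121,113,839
VJ2,869,123,937,541
GN5,643,915,425,490
ZH2,470,943,560,193

Columns: team plus the 4 distinct stat values (assists, goals, saves, corners).
For example, row LM5 column assists takes value=893 from the long row (LM5, assists).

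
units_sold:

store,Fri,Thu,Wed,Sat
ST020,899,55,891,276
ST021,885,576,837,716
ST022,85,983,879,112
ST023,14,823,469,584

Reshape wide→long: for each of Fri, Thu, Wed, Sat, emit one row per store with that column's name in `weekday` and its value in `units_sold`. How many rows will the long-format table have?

4 store values × 4 melted columns = 16 rows.

16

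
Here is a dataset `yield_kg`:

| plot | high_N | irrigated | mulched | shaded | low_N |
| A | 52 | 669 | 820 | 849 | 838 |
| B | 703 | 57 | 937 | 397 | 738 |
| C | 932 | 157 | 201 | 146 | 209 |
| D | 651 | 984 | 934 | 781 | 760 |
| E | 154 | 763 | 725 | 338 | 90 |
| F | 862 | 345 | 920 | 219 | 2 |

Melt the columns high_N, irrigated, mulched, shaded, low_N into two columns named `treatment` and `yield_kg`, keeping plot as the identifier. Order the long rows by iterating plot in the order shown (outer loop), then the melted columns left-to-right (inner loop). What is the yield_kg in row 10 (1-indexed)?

30 rows total (6 × 5). Row 10: index ⌊(10-1)/5⌋ = 1 into plot → B; (10-1) mod 5 = 4 into the melted columns → low_N.
So row 10 is (B, low_N, 738); yield_kg = 738.

738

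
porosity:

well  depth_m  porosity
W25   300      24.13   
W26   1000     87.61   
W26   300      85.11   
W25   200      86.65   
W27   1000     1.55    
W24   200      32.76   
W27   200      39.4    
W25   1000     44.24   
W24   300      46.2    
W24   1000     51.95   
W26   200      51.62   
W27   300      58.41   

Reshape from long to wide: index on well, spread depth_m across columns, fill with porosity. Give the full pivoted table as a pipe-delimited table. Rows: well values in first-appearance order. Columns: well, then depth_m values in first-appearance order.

Columns: well plus the 3 distinct depth_m values (300, 1000, 200).
For example, row W25 column 300 takes porosity=24.13 from the long row (W25, 300).

| well | 300 | 1000 | 200 |
| W25 | 24.13 | 44.24 | 86.65 |
| W26 | 85.11 | 87.61 | 51.62 |
| W27 | 58.41 | 1.55 | 39.4 |
| W24 | 46.2 | 51.95 | 32.76 |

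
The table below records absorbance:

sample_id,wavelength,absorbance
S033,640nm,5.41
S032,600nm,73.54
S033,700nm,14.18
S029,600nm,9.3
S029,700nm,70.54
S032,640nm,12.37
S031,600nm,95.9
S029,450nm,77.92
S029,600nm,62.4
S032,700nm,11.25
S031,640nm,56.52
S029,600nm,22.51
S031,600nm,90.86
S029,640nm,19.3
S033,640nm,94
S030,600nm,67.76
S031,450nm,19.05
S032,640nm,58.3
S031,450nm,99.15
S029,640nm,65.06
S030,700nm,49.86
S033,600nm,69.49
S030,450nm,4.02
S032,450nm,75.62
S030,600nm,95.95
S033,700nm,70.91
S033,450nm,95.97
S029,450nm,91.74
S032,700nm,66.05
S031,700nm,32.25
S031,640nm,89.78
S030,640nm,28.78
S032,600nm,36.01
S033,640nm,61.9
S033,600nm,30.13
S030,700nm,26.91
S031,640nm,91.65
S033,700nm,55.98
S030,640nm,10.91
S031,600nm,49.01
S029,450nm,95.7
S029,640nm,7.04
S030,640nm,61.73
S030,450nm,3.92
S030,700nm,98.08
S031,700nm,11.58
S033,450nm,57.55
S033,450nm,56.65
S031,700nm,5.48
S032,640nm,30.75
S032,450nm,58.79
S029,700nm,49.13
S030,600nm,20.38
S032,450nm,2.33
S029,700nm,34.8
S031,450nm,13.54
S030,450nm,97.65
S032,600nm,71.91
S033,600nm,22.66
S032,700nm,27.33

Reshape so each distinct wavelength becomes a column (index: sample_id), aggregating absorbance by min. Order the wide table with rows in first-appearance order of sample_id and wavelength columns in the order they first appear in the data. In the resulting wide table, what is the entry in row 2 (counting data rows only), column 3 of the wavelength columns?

With rows in first-appearance order of sample_id, row 2 is sample_id=S032. wavelength columns in first-appearance order: 640nm, 600nm, 700nm, 450nm; column 3 is 700nm.
Long rows with sample_id=S032, wavelength=700nm: min(11.25, 66.05, 27.33) = 11.25.

11.25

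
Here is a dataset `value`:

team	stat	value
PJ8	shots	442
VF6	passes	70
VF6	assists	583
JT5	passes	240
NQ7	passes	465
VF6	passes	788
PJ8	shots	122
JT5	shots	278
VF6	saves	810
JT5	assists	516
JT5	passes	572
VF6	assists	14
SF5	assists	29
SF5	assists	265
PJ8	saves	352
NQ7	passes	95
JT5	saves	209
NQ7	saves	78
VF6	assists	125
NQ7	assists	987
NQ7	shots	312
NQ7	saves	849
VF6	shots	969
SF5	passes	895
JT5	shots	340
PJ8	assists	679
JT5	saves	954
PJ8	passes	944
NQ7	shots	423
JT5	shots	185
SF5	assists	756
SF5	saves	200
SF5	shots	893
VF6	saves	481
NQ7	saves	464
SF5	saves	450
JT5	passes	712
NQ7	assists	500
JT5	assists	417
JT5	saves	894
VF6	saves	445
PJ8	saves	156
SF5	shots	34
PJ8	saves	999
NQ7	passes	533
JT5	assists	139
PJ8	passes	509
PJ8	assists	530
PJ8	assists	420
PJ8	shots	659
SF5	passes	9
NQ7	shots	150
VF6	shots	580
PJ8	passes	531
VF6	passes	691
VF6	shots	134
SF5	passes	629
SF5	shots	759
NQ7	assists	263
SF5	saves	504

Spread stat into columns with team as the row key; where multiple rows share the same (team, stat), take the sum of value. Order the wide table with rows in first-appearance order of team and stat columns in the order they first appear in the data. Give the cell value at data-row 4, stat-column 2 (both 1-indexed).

1093

With rows in first-appearance order of team, row 4 is team=NQ7. stat columns in first-appearance order: shots, passes, assists, saves; column 2 is passes.
Long rows with team=NQ7, stat=passes: 465 + 95 + 533 = 1093.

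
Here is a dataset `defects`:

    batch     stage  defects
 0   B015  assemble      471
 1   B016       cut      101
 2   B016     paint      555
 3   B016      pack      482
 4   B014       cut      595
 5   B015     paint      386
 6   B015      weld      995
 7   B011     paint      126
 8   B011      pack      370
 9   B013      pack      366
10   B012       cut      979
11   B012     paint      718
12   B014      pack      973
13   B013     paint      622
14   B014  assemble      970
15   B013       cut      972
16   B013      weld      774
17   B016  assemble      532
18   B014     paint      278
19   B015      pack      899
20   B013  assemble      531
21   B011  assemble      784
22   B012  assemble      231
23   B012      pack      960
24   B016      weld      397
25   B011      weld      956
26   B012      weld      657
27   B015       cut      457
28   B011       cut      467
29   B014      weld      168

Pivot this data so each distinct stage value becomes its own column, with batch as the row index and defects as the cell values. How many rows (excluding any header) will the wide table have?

6 distinct batch values → 6 rows.

6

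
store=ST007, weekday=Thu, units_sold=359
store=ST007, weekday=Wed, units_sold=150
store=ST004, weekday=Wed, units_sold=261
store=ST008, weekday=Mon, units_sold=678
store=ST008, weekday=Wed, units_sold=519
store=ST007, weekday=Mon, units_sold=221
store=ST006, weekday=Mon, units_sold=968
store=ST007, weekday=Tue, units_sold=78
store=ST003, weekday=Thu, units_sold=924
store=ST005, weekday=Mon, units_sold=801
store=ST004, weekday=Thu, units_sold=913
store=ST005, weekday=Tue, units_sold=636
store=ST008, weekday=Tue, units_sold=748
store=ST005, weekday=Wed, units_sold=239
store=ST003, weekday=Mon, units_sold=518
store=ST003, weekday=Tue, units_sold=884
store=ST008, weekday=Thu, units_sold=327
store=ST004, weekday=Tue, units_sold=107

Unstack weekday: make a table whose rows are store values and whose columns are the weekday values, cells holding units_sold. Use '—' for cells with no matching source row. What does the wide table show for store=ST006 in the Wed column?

No long-format row has store=ST006 and weekday=Wed, so the cell is —.

—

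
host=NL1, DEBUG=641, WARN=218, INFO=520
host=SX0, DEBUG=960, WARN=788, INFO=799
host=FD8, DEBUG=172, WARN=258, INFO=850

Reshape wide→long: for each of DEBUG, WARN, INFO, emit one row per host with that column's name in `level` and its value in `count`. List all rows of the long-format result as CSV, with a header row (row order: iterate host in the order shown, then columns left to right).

Each (host, column) pair becomes one row: 3 × 3 = 9 rows.
For example, (NL1, DEBUG) → count=641.

host,level,count
NL1,DEBUG,641
NL1,WARN,218
NL1,INFO,520
SX0,DEBUG,960
SX0,WARN,788
SX0,INFO,799
FD8,DEBUG,172
FD8,WARN,258
FD8,INFO,850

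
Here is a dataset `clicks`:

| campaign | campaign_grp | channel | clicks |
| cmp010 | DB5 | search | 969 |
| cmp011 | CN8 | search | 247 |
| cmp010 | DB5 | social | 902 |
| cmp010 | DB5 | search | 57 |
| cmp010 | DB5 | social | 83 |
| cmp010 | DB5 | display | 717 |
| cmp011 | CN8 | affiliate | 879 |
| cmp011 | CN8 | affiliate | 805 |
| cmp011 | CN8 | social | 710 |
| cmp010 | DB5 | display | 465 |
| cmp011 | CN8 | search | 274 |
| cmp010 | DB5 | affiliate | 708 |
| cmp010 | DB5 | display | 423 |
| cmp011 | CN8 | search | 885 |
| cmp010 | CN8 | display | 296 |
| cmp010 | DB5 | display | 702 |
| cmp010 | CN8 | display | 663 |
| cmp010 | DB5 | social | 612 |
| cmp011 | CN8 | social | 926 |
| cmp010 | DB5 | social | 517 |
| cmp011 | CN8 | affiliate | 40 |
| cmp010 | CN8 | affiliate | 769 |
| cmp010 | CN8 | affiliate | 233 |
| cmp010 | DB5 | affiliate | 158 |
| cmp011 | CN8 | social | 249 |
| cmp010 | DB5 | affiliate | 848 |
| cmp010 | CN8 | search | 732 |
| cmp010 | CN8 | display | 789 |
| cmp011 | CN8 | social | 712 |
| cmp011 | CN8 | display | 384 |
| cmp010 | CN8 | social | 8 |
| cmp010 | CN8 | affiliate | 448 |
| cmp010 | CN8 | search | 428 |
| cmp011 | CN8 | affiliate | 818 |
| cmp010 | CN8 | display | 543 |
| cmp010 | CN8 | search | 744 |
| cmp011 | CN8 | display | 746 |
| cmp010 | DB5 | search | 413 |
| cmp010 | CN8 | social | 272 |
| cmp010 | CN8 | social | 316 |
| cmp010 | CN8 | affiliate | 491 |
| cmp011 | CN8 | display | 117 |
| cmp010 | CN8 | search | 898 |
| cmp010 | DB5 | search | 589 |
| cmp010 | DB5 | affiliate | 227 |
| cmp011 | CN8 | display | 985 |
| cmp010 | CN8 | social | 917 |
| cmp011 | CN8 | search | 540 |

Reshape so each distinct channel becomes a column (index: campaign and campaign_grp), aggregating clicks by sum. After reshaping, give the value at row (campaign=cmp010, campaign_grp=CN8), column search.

2802

Rows with campaign=cmp010, campaign_grp=CN8 and channel=search: clicks values are 732, 428, 744, 898.
732 + 428 + 744 + 898 = 2802.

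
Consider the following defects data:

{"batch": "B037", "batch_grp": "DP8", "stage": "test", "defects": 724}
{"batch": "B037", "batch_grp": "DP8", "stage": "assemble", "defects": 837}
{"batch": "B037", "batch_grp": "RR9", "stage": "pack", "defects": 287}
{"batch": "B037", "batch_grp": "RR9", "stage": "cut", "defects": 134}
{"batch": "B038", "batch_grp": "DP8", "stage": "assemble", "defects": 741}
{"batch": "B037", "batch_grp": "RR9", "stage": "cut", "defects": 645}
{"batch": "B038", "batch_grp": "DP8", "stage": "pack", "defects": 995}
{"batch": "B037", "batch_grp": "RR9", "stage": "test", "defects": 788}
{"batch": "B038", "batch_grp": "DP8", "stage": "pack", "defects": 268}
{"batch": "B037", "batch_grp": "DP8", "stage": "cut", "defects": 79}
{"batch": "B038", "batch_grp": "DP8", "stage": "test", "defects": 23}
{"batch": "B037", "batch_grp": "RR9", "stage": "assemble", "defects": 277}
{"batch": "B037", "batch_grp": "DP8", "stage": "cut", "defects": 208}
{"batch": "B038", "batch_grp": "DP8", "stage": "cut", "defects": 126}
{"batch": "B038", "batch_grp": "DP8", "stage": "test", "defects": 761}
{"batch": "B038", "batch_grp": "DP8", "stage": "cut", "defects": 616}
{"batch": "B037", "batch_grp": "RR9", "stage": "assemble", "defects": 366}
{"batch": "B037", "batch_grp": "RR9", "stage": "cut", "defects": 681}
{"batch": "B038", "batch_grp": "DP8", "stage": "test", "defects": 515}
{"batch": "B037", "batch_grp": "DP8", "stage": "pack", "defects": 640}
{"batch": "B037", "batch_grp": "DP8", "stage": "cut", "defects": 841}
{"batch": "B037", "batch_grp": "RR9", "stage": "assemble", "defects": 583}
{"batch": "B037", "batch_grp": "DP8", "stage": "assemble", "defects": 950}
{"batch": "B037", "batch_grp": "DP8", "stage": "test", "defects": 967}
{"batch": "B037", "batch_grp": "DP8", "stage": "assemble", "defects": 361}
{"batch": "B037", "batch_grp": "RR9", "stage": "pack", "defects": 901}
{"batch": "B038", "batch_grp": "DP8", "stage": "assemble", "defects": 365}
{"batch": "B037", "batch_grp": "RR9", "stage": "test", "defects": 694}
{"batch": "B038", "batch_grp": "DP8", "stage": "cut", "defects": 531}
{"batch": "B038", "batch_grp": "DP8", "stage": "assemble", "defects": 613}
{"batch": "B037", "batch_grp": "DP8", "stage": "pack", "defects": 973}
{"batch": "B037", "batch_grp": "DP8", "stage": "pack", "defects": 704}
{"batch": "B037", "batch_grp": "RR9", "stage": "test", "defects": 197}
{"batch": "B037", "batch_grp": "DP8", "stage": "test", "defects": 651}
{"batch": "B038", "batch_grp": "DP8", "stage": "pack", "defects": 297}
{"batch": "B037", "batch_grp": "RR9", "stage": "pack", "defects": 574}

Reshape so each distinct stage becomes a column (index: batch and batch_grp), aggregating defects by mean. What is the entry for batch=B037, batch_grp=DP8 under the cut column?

376

Rows with batch=B037, batch_grp=DP8 and stage=cut: defects values are 79, 208, 841.
(79 + 208 + 841) / 3 = 376.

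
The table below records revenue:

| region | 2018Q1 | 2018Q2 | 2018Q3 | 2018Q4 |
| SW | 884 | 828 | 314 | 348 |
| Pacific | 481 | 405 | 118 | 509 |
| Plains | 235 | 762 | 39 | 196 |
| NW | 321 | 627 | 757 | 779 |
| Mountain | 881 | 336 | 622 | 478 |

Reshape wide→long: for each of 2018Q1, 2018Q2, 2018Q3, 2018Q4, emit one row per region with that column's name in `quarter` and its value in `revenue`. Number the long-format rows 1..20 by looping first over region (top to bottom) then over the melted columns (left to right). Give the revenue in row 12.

20 rows total (5 × 4). Row 12: index ⌊(12-1)/4⌋ = 2 into region → Plains; (12-1) mod 4 = 3 into the melted columns → 2018Q4.
So row 12 is (Plains, 2018Q4, 196); revenue = 196.

196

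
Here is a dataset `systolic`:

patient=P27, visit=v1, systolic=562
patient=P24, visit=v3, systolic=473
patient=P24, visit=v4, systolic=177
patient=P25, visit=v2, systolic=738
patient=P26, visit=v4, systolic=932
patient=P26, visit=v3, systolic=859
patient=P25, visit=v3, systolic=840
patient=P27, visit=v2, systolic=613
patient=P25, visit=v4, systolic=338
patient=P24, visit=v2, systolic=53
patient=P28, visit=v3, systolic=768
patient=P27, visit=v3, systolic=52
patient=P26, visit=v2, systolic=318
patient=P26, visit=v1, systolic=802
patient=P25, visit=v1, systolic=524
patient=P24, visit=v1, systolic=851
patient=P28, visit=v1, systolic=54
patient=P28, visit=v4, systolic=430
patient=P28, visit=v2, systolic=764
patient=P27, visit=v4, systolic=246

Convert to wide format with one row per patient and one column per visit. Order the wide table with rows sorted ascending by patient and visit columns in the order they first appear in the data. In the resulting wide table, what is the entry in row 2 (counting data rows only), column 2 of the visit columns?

With rows sorted ascending by patient, row 2 is patient=P25. visit columns in first-appearance order: v1, v3, v4, v2; column 2 is v3.
Long rows with patient=P25, visit=v3: systolic = 840.

840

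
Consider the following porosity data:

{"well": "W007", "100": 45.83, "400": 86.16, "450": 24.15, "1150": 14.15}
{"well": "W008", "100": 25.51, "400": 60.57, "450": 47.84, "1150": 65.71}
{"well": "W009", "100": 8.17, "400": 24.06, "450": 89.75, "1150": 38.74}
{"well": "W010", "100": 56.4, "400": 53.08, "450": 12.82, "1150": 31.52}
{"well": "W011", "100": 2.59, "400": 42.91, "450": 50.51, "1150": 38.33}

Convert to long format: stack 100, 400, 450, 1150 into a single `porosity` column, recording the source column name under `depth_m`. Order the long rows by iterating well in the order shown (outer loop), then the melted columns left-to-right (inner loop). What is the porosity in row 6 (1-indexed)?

20 rows total (5 × 4). Row 6: index ⌊(6-1)/4⌋ = 1 into well → W008; (6-1) mod 4 = 1 into the melted columns → 400.
So row 6 is (W008, 400, 60.57); porosity = 60.57.

60.57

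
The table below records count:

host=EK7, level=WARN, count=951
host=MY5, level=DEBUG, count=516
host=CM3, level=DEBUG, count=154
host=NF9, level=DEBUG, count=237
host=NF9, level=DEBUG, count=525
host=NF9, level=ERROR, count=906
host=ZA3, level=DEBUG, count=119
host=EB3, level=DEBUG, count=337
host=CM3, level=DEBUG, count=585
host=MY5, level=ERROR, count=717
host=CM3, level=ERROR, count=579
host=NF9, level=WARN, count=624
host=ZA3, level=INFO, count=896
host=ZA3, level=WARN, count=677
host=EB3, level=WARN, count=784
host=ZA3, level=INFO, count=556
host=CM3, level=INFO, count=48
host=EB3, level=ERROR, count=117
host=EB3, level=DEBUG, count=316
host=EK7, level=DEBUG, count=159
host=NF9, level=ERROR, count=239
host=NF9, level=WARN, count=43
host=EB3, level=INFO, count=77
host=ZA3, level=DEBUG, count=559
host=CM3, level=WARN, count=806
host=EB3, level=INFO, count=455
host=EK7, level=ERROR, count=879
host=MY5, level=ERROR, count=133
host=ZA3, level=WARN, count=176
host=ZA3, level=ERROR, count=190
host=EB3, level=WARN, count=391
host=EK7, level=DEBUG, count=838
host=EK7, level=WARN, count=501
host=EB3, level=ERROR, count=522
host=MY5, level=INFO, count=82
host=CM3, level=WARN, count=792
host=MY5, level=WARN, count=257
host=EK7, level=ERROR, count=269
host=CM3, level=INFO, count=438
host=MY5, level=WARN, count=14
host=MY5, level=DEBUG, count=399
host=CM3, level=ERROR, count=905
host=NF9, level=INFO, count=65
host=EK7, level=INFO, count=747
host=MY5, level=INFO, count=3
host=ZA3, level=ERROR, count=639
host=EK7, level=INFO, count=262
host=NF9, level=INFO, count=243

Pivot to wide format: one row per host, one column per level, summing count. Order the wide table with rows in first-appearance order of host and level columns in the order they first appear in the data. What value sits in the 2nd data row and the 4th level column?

With rows in first-appearance order of host, row 2 is host=MY5. level columns in first-appearance order: WARN, DEBUG, ERROR, INFO; column 4 is INFO.
Long rows with host=MY5, level=INFO: 82 + 3 = 85.

85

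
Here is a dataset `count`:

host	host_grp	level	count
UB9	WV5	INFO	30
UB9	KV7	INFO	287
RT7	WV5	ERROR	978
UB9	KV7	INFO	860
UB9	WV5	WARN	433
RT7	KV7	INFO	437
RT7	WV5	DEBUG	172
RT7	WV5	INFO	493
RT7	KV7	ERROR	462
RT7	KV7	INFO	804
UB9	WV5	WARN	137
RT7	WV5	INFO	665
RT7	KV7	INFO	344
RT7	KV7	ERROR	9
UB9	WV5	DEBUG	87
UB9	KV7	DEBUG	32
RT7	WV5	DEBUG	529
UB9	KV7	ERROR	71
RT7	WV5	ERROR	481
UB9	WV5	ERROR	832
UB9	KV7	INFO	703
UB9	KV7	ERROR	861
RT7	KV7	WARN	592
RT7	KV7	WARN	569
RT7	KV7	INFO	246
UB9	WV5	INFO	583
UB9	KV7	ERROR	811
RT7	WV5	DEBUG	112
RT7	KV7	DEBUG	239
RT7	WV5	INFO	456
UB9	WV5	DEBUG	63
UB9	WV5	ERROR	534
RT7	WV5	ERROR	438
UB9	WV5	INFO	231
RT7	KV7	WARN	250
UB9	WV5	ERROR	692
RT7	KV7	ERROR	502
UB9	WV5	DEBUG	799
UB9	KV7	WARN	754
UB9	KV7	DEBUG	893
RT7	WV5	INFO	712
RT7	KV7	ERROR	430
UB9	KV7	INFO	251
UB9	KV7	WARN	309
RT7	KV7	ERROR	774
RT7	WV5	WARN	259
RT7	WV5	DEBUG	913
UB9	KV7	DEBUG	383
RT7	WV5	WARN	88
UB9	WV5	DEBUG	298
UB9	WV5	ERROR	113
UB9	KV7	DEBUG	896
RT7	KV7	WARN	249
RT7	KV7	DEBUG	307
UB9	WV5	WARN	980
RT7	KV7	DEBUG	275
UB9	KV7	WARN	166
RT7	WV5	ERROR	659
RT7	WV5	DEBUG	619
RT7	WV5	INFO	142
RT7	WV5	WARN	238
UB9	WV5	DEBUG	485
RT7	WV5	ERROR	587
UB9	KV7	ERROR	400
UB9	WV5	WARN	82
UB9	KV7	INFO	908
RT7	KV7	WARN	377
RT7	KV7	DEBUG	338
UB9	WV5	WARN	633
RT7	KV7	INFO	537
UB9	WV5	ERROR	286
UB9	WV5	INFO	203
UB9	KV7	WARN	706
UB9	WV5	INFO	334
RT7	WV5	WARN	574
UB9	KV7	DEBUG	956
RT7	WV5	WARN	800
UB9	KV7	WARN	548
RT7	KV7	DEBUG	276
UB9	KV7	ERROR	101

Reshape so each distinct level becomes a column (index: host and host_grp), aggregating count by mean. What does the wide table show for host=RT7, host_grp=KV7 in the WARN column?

407.40

Rows with host=RT7, host_grp=KV7 and level=WARN: count values are 592, 569, 250, 249, 377.
(592 + 569 + 250 + 249 + 377) / 5 = 407.40.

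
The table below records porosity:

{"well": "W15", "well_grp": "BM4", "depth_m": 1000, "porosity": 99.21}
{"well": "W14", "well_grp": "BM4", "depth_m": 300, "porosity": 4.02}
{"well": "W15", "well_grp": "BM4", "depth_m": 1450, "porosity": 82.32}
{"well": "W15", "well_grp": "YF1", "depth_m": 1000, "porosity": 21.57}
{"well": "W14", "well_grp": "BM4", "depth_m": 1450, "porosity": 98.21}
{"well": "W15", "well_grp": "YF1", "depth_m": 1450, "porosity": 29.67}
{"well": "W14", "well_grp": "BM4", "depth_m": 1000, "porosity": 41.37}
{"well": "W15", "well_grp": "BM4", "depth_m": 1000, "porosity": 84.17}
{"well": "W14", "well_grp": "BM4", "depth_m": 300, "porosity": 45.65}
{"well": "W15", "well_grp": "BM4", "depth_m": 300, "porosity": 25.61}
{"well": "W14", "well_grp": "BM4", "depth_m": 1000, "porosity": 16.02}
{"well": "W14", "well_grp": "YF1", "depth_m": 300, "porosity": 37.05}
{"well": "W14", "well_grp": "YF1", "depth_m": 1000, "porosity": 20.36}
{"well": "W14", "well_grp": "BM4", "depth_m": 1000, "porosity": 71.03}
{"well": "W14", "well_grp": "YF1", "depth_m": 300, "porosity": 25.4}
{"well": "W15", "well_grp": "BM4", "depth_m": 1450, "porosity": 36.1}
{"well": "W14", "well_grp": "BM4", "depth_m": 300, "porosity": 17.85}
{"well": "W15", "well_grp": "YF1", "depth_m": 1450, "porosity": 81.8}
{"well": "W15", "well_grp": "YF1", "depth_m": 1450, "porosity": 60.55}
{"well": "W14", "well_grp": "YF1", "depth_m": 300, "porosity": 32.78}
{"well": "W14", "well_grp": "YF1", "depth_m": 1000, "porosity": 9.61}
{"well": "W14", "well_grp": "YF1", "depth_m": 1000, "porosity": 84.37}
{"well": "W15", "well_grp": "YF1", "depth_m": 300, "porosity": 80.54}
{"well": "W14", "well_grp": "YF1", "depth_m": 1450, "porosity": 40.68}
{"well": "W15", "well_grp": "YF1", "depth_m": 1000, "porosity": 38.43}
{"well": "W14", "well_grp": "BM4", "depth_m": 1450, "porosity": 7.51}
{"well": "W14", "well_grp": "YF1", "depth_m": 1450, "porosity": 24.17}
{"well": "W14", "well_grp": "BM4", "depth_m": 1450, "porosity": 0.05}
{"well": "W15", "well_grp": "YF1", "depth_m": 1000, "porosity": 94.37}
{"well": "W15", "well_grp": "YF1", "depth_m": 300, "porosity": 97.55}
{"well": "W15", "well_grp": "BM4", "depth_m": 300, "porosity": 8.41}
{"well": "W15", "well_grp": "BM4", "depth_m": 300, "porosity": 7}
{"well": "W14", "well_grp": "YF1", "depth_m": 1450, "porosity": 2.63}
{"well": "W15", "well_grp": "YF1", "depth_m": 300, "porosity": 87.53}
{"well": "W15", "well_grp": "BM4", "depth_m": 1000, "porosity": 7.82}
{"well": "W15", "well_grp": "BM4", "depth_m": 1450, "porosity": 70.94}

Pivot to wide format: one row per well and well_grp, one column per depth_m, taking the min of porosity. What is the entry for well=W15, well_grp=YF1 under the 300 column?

Rows with well=W15, well_grp=YF1 and depth_m=300: porosity values are 80.54, 97.55, 87.53.
min(80.54, 97.55, 87.53) = 80.54.

80.54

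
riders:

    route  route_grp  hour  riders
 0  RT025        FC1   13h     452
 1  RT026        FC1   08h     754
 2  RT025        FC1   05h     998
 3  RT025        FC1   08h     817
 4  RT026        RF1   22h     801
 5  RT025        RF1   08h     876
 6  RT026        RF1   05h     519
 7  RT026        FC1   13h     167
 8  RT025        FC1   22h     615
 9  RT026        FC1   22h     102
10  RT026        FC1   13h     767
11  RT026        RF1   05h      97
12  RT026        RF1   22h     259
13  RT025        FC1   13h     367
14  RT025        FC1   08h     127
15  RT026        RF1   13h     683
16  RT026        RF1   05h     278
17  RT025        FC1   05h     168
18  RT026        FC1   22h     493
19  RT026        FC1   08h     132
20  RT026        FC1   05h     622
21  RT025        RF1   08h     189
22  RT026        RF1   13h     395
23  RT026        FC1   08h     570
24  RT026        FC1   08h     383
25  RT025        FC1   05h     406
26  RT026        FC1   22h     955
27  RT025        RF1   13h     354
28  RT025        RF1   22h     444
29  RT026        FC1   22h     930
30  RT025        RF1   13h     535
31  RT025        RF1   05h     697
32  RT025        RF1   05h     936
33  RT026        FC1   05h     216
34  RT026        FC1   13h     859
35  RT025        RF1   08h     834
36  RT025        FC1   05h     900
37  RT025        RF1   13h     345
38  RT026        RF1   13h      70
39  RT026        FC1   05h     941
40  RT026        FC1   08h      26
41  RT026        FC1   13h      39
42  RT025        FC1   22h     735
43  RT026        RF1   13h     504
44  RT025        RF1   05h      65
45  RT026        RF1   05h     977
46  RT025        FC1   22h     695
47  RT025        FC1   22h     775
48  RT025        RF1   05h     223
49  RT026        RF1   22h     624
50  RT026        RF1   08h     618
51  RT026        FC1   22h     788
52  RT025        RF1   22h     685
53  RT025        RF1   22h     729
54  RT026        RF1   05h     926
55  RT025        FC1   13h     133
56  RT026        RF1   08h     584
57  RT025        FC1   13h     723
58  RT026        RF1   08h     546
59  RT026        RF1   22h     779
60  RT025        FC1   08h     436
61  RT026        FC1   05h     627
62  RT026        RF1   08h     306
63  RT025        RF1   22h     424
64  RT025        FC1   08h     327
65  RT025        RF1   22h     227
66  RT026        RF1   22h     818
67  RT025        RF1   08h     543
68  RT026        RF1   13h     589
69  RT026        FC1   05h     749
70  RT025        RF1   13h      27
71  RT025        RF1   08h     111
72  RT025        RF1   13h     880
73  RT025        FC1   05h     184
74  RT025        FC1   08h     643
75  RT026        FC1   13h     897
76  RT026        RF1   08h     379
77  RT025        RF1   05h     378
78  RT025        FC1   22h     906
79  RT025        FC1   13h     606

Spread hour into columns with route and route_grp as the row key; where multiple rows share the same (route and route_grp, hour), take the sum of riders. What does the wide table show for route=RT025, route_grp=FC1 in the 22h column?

Rows with route=RT025, route_grp=FC1 and hour=22h: riders values are 615, 735, 695, 775, 906.
615 + 735 + 695 + 775 + 906 = 3726.

3726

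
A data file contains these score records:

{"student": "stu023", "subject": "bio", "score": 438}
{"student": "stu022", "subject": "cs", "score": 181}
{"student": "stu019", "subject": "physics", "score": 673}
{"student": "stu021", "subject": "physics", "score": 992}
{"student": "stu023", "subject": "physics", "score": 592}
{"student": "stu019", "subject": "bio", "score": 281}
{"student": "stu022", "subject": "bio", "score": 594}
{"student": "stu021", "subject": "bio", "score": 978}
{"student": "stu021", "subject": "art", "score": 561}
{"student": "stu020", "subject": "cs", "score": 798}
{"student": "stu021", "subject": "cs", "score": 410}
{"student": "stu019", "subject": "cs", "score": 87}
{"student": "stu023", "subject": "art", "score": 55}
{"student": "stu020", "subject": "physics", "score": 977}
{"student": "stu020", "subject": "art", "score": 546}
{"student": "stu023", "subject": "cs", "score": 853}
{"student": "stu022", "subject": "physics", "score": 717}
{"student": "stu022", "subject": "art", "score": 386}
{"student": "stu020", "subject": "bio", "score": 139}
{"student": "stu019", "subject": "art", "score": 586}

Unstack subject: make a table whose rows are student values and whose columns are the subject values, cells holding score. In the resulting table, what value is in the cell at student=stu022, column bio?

Wide layout: rows indexed by student, columns are the 4 distinct subject values (bio, cs, physics, art).
Cell (student=stu022, subject=bio) draws from the long row where student=stu022 and subject=bio, which has score=594.

594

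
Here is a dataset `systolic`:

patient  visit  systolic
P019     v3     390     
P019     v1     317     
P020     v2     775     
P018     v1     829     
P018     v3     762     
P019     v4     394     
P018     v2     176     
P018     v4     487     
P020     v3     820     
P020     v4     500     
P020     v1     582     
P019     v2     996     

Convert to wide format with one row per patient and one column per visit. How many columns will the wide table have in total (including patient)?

5

1 column for patient plus 4 distinct visit values → 5 columns.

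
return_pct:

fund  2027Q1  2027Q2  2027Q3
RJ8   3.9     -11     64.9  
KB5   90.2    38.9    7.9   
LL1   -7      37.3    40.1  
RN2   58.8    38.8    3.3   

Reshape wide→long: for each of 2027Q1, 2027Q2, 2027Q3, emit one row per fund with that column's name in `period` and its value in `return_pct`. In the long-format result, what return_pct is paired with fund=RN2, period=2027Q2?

Unpivoting turns each (fund, wide-column) pair into one long row.
The wide cell at row RN2, column 2027Q2 holds 38.8, so the long row (RN2, 2027Q2) has return_pct=38.8.

38.8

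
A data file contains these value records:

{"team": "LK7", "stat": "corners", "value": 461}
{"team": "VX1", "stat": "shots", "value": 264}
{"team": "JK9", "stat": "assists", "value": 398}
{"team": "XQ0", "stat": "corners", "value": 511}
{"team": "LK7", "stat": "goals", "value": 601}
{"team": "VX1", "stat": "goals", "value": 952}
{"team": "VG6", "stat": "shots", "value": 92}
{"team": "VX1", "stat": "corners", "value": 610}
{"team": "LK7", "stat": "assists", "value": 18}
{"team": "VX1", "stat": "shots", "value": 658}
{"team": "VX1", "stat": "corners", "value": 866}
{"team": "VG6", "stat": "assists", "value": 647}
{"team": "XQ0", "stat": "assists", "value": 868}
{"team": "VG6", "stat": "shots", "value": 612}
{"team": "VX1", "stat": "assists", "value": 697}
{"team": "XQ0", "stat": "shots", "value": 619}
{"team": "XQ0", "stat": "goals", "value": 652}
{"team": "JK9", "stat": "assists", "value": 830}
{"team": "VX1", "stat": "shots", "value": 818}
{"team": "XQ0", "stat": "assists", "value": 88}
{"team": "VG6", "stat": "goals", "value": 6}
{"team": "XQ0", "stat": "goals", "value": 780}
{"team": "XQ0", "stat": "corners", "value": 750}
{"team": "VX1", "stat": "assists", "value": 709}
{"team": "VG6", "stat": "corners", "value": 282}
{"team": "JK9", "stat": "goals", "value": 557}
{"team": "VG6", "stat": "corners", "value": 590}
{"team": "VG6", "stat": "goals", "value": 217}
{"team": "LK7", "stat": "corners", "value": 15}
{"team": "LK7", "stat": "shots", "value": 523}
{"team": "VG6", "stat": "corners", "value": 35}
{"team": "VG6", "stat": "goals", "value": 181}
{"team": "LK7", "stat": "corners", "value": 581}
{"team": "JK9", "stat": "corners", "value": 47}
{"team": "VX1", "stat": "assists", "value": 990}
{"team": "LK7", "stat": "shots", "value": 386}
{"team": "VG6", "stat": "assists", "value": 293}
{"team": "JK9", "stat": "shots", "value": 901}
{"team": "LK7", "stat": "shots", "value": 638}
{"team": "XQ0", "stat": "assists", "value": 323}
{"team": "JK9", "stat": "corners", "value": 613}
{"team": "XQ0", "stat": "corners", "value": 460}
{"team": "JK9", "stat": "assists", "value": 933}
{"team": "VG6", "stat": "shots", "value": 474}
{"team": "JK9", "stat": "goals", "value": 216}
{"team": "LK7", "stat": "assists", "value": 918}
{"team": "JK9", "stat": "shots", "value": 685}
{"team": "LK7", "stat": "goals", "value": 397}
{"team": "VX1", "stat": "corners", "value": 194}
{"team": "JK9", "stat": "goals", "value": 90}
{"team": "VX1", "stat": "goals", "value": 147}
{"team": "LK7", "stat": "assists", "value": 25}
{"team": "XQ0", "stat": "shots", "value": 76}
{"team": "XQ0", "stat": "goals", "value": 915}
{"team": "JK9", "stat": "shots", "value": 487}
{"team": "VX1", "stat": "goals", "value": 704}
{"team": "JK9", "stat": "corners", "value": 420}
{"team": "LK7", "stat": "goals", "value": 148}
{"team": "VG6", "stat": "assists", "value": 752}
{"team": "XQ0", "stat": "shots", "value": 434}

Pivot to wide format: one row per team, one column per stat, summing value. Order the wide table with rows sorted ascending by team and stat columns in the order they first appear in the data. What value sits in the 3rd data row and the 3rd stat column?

With rows sorted ascending by team, row 3 is team=VG6. stat columns in first-appearance order: corners, shots, assists, goals; column 3 is assists.
Long rows with team=VG6, stat=assists: 647 + 293 + 752 = 1692.

1692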